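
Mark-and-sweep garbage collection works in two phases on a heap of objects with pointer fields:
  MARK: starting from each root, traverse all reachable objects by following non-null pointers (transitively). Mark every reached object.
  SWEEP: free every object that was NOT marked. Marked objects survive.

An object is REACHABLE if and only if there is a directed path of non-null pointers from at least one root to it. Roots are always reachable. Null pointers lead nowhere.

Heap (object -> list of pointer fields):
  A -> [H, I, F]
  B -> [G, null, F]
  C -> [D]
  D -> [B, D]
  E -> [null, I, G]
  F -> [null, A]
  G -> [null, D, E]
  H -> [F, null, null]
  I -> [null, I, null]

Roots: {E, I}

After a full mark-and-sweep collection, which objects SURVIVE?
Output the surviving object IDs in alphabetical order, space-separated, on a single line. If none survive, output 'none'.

Roots: E I
Mark E: refs=null I G, marked=E
Mark I: refs=null I null, marked=E I
Mark G: refs=null D E, marked=E G I
Mark D: refs=B D, marked=D E G I
Mark B: refs=G null F, marked=B D E G I
Mark F: refs=null A, marked=B D E F G I
Mark A: refs=H I F, marked=A B D E F G I
Mark H: refs=F null null, marked=A B D E F G H I
Unmarked (collected): C

Answer: A B D E F G H I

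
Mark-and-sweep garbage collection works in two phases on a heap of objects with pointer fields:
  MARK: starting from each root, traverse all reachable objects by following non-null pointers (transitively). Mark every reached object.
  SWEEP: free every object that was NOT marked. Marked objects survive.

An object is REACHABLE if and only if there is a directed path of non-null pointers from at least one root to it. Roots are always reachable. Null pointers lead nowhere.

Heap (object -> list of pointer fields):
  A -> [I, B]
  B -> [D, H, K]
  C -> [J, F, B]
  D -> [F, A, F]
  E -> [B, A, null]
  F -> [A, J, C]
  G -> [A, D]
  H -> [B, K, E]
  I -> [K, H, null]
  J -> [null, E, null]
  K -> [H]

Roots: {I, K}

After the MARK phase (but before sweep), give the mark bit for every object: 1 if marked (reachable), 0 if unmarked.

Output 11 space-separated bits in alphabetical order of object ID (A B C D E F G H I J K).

Answer: 1 1 1 1 1 1 0 1 1 1 1

Derivation:
Roots: I K
Mark I: refs=K H null, marked=I
Mark K: refs=H, marked=I K
Mark H: refs=B K E, marked=H I K
Mark B: refs=D H K, marked=B H I K
Mark E: refs=B A null, marked=B E H I K
Mark D: refs=F A F, marked=B D E H I K
Mark A: refs=I B, marked=A B D E H I K
Mark F: refs=A J C, marked=A B D E F H I K
Mark J: refs=null E null, marked=A B D E F H I J K
Mark C: refs=J F B, marked=A B C D E F H I J K
Unmarked (collected): G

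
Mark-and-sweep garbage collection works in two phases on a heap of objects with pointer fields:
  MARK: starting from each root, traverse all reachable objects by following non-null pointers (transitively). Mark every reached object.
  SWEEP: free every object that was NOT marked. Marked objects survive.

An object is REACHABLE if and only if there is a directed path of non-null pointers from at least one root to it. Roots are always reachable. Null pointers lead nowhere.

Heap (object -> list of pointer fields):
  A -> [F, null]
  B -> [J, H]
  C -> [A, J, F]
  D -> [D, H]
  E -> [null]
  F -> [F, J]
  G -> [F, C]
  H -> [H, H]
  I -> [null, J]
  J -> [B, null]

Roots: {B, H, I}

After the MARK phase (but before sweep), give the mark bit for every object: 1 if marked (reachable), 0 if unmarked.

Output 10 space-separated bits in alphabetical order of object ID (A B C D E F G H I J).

Roots: B H I
Mark B: refs=J H, marked=B
Mark H: refs=H H, marked=B H
Mark I: refs=null J, marked=B H I
Mark J: refs=B null, marked=B H I J
Unmarked (collected): A C D E F G

Answer: 0 1 0 0 0 0 0 1 1 1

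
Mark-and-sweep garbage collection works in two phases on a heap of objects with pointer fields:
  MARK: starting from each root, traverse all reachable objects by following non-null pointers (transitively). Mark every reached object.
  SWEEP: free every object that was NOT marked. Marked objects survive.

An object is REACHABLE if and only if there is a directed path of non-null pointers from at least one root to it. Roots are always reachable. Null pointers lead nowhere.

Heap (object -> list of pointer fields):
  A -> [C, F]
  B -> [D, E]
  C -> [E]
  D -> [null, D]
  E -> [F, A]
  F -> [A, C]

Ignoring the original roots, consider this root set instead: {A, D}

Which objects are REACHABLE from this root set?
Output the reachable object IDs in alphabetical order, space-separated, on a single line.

Answer: A C D E F

Derivation:
Roots: A D
Mark A: refs=C F, marked=A
Mark D: refs=null D, marked=A D
Mark C: refs=E, marked=A C D
Mark F: refs=A C, marked=A C D F
Mark E: refs=F A, marked=A C D E F
Unmarked (collected): B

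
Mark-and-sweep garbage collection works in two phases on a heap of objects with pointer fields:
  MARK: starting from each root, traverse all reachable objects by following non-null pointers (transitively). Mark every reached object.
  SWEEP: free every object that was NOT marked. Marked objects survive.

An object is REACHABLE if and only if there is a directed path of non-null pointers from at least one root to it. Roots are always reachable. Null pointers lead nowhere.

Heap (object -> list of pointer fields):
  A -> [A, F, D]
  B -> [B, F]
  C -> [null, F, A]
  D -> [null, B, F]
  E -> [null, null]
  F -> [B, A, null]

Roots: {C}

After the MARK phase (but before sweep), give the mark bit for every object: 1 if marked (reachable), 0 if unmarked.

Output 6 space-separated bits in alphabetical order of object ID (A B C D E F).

Answer: 1 1 1 1 0 1

Derivation:
Roots: C
Mark C: refs=null F A, marked=C
Mark F: refs=B A null, marked=C F
Mark A: refs=A F D, marked=A C F
Mark B: refs=B F, marked=A B C F
Mark D: refs=null B F, marked=A B C D F
Unmarked (collected): E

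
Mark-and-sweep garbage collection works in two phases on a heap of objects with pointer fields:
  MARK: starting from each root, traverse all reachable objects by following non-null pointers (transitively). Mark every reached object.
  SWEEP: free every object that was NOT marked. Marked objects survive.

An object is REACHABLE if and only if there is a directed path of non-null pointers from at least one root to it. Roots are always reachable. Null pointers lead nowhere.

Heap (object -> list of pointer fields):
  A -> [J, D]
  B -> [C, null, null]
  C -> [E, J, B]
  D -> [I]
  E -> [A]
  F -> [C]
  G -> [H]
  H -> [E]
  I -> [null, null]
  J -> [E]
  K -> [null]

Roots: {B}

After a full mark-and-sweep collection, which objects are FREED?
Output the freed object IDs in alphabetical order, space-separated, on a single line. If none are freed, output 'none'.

Roots: B
Mark B: refs=C null null, marked=B
Mark C: refs=E J B, marked=B C
Mark E: refs=A, marked=B C E
Mark J: refs=E, marked=B C E J
Mark A: refs=J D, marked=A B C E J
Mark D: refs=I, marked=A B C D E J
Mark I: refs=null null, marked=A B C D E I J
Unmarked (collected): F G H K

Answer: F G H K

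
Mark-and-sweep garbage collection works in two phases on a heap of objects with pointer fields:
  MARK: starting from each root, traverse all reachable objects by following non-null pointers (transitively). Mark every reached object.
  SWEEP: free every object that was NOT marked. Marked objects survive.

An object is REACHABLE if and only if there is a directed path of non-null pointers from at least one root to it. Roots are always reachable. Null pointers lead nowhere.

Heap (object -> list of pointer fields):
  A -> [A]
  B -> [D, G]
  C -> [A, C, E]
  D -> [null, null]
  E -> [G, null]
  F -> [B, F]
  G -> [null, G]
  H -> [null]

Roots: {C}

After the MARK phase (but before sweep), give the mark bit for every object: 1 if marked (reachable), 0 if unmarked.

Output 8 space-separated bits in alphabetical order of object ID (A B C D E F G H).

Roots: C
Mark C: refs=A C E, marked=C
Mark A: refs=A, marked=A C
Mark E: refs=G null, marked=A C E
Mark G: refs=null G, marked=A C E G
Unmarked (collected): B D F H

Answer: 1 0 1 0 1 0 1 0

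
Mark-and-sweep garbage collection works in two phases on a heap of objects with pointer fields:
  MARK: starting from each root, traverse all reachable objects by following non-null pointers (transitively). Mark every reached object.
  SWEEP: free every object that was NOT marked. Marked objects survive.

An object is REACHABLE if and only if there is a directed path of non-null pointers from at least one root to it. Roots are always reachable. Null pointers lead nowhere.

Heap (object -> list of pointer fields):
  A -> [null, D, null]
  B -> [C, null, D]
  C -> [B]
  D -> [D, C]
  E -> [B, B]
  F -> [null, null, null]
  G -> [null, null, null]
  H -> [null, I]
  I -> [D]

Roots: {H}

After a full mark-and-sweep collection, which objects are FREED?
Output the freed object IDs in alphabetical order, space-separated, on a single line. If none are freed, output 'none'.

Answer: A E F G

Derivation:
Roots: H
Mark H: refs=null I, marked=H
Mark I: refs=D, marked=H I
Mark D: refs=D C, marked=D H I
Mark C: refs=B, marked=C D H I
Mark B: refs=C null D, marked=B C D H I
Unmarked (collected): A E F G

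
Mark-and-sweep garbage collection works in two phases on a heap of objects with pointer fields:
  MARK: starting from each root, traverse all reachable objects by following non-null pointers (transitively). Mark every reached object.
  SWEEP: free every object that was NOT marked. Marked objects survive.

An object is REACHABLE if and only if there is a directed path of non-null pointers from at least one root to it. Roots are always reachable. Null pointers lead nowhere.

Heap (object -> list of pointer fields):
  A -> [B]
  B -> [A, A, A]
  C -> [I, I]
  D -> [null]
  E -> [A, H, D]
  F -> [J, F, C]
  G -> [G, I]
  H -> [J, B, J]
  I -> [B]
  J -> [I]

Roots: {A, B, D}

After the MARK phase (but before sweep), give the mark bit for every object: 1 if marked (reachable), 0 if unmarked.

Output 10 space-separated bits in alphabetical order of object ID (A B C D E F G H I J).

Roots: A B D
Mark A: refs=B, marked=A
Mark B: refs=A A A, marked=A B
Mark D: refs=null, marked=A B D
Unmarked (collected): C E F G H I J

Answer: 1 1 0 1 0 0 0 0 0 0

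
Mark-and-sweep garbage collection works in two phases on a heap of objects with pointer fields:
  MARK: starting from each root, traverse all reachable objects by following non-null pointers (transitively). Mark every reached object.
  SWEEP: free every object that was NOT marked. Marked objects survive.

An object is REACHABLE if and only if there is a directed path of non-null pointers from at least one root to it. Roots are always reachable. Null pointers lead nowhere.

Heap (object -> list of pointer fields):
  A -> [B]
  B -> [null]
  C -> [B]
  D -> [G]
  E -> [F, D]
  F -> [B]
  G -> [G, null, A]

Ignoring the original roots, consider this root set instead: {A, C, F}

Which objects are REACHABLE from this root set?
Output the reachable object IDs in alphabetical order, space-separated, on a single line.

Roots: A C F
Mark A: refs=B, marked=A
Mark C: refs=B, marked=A C
Mark F: refs=B, marked=A C F
Mark B: refs=null, marked=A B C F
Unmarked (collected): D E G

Answer: A B C F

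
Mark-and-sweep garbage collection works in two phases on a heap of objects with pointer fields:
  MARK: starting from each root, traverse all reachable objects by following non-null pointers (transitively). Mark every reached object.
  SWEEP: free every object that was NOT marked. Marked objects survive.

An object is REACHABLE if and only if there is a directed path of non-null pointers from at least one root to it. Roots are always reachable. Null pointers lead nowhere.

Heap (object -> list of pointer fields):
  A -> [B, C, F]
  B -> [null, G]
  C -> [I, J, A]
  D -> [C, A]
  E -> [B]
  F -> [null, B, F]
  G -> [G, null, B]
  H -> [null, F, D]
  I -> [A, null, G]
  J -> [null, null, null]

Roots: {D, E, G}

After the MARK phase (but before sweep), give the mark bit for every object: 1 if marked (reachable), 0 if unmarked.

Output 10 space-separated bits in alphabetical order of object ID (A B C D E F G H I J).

Answer: 1 1 1 1 1 1 1 0 1 1

Derivation:
Roots: D E G
Mark D: refs=C A, marked=D
Mark E: refs=B, marked=D E
Mark G: refs=G null B, marked=D E G
Mark C: refs=I J A, marked=C D E G
Mark A: refs=B C F, marked=A C D E G
Mark B: refs=null G, marked=A B C D E G
Mark I: refs=A null G, marked=A B C D E G I
Mark J: refs=null null null, marked=A B C D E G I J
Mark F: refs=null B F, marked=A B C D E F G I J
Unmarked (collected): H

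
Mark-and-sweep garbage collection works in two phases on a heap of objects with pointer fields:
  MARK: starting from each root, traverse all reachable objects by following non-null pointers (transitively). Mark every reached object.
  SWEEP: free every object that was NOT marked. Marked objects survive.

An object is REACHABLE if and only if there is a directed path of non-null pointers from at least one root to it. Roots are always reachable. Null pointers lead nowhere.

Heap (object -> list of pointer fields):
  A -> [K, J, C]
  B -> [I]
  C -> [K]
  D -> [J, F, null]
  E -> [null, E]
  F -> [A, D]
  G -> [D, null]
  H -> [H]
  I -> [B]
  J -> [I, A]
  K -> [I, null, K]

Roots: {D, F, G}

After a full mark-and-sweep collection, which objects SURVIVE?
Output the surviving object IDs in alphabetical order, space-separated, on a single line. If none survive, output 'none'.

Roots: D F G
Mark D: refs=J F null, marked=D
Mark F: refs=A D, marked=D F
Mark G: refs=D null, marked=D F G
Mark J: refs=I A, marked=D F G J
Mark A: refs=K J C, marked=A D F G J
Mark I: refs=B, marked=A D F G I J
Mark K: refs=I null K, marked=A D F G I J K
Mark C: refs=K, marked=A C D F G I J K
Mark B: refs=I, marked=A B C D F G I J K
Unmarked (collected): E H

Answer: A B C D F G I J K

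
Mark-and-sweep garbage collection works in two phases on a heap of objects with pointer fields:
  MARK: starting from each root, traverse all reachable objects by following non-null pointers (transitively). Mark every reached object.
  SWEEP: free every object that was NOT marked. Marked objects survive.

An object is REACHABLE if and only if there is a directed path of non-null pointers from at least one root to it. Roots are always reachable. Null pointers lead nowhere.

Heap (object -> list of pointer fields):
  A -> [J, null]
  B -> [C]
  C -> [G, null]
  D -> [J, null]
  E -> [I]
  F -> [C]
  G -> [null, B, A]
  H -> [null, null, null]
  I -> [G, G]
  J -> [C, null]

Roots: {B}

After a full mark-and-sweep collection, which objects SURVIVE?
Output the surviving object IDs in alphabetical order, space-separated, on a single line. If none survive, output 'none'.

Answer: A B C G J

Derivation:
Roots: B
Mark B: refs=C, marked=B
Mark C: refs=G null, marked=B C
Mark G: refs=null B A, marked=B C G
Mark A: refs=J null, marked=A B C G
Mark J: refs=C null, marked=A B C G J
Unmarked (collected): D E F H I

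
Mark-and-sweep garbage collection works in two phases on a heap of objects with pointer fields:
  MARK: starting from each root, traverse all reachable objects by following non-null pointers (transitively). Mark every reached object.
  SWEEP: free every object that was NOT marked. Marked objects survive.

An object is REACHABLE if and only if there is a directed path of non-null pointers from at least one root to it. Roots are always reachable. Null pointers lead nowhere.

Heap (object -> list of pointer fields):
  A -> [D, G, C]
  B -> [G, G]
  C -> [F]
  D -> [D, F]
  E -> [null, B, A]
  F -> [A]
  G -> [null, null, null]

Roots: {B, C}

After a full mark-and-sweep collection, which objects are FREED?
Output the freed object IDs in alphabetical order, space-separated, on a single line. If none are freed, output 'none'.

Answer: E

Derivation:
Roots: B C
Mark B: refs=G G, marked=B
Mark C: refs=F, marked=B C
Mark G: refs=null null null, marked=B C G
Mark F: refs=A, marked=B C F G
Mark A: refs=D G C, marked=A B C F G
Mark D: refs=D F, marked=A B C D F G
Unmarked (collected): E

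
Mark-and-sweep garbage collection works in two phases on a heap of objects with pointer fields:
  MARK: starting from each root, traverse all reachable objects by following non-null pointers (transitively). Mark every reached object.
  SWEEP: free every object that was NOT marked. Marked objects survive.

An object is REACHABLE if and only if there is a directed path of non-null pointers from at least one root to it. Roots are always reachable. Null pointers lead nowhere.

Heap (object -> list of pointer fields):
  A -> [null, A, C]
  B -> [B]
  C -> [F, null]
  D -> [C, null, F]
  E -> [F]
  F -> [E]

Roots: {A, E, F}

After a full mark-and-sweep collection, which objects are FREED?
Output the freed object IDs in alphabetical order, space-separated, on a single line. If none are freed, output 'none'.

Answer: B D

Derivation:
Roots: A E F
Mark A: refs=null A C, marked=A
Mark E: refs=F, marked=A E
Mark F: refs=E, marked=A E F
Mark C: refs=F null, marked=A C E F
Unmarked (collected): B D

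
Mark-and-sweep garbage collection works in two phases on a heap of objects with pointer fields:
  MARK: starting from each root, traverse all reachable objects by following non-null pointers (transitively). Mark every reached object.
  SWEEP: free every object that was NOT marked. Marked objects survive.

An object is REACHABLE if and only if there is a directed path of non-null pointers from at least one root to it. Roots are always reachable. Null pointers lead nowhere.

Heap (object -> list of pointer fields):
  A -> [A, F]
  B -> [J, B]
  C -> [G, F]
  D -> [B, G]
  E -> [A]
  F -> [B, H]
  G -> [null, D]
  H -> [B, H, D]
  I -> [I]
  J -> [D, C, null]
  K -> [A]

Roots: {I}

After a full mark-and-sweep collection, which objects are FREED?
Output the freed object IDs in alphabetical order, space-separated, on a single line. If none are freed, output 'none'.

Roots: I
Mark I: refs=I, marked=I
Unmarked (collected): A B C D E F G H J K

Answer: A B C D E F G H J K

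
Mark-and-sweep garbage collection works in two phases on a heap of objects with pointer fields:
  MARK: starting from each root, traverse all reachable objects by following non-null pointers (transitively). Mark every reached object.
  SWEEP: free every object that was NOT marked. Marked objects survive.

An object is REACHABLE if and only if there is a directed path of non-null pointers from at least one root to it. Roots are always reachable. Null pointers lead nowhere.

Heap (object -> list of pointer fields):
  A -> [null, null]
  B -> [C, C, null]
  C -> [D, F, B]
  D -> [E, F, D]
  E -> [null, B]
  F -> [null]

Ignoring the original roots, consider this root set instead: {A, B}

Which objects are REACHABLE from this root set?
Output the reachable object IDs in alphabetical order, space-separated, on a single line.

Roots: A B
Mark A: refs=null null, marked=A
Mark B: refs=C C null, marked=A B
Mark C: refs=D F B, marked=A B C
Mark D: refs=E F D, marked=A B C D
Mark F: refs=null, marked=A B C D F
Mark E: refs=null B, marked=A B C D E F
Unmarked (collected): (none)

Answer: A B C D E F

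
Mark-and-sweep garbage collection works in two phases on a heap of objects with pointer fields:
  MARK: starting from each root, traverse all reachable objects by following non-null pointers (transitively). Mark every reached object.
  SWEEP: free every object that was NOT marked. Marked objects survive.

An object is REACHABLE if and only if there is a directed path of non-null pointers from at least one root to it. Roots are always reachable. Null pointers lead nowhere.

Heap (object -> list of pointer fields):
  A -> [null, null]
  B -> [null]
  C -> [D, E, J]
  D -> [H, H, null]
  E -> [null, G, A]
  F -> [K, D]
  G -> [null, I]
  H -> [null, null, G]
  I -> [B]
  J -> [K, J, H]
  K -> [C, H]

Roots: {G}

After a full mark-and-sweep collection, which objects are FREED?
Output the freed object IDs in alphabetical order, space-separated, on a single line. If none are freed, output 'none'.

Answer: A C D E F H J K

Derivation:
Roots: G
Mark G: refs=null I, marked=G
Mark I: refs=B, marked=G I
Mark B: refs=null, marked=B G I
Unmarked (collected): A C D E F H J K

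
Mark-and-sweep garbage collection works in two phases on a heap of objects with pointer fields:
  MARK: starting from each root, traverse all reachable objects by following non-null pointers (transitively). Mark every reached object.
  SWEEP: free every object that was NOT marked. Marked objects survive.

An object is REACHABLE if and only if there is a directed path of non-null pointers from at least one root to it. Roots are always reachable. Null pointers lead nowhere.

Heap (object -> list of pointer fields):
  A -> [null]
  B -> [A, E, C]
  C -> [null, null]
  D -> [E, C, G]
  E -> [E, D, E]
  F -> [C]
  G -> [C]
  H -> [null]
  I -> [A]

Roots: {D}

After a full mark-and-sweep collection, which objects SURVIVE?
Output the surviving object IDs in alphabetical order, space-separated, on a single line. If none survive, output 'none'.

Roots: D
Mark D: refs=E C G, marked=D
Mark E: refs=E D E, marked=D E
Mark C: refs=null null, marked=C D E
Mark G: refs=C, marked=C D E G
Unmarked (collected): A B F H I

Answer: C D E G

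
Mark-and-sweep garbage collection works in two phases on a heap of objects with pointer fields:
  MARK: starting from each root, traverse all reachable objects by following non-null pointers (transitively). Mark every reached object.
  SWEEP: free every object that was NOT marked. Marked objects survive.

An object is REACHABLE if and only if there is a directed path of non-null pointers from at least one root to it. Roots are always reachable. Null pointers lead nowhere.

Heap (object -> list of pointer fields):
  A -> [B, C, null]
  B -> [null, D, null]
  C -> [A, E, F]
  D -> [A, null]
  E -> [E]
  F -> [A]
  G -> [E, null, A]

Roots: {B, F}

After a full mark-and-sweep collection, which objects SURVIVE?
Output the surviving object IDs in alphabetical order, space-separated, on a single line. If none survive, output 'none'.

Answer: A B C D E F

Derivation:
Roots: B F
Mark B: refs=null D null, marked=B
Mark F: refs=A, marked=B F
Mark D: refs=A null, marked=B D F
Mark A: refs=B C null, marked=A B D F
Mark C: refs=A E F, marked=A B C D F
Mark E: refs=E, marked=A B C D E F
Unmarked (collected): G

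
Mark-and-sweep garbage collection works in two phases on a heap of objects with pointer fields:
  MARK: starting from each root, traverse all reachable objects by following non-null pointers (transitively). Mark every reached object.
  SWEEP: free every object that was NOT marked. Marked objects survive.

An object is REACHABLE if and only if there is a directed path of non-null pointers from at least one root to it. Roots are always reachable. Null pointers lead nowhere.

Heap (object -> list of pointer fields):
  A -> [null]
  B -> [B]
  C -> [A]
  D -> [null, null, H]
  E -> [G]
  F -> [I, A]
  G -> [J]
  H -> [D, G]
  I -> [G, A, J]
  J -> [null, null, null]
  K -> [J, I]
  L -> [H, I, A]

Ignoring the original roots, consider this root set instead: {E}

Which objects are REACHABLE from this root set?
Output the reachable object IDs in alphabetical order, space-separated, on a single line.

Answer: E G J

Derivation:
Roots: E
Mark E: refs=G, marked=E
Mark G: refs=J, marked=E G
Mark J: refs=null null null, marked=E G J
Unmarked (collected): A B C D F H I K L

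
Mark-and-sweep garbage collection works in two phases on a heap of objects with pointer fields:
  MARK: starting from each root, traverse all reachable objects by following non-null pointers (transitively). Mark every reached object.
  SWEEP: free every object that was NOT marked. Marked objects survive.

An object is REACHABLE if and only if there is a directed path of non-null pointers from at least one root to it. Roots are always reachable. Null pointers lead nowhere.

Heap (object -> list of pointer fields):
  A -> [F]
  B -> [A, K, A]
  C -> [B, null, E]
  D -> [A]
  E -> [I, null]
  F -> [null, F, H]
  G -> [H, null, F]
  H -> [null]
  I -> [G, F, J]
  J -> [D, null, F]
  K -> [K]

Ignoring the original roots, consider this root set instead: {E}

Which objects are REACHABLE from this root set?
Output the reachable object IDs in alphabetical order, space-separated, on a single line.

Roots: E
Mark E: refs=I null, marked=E
Mark I: refs=G F J, marked=E I
Mark G: refs=H null F, marked=E G I
Mark F: refs=null F H, marked=E F G I
Mark J: refs=D null F, marked=E F G I J
Mark H: refs=null, marked=E F G H I J
Mark D: refs=A, marked=D E F G H I J
Mark A: refs=F, marked=A D E F G H I J
Unmarked (collected): B C K

Answer: A D E F G H I J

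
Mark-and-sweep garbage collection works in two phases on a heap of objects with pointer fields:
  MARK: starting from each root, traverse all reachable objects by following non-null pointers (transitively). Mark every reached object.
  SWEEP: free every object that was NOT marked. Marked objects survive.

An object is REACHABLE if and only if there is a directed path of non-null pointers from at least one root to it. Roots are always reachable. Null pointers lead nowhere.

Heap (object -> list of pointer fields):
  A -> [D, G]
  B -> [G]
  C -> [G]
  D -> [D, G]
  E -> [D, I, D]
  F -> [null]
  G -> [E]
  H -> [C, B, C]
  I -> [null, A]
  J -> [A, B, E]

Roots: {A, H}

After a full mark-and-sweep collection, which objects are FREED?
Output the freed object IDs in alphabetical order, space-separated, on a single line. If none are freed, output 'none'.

Answer: F J

Derivation:
Roots: A H
Mark A: refs=D G, marked=A
Mark H: refs=C B C, marked=A H
Mark D: refs=D G, marked=A D H
Mark G: refs=E, marked=A D G H
Mark C: refs=G, marked=A C D G H
Mark B: refs=G, marked=A B C D G H
Mark E: refs=D I D, marked=A B C D E G H
Mark I: refs=null A, marked=A B C D E G H I
Unmarked (collected): F J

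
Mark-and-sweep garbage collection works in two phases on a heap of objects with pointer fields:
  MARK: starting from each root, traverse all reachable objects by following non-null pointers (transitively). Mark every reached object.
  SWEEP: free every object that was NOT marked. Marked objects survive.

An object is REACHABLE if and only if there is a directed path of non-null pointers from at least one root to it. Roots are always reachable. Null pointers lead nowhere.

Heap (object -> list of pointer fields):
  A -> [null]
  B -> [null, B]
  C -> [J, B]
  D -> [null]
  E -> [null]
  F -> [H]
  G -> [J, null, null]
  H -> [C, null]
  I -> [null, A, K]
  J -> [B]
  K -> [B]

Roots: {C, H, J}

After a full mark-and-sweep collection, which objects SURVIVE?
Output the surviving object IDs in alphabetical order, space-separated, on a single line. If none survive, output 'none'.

Answer: B C H J

Derivation:
Roots: C H J
Mark C: refs=J B, marked=C
Mark H: refs=C null, marked=C H
Mark J: refs=B, marked=C H J
Mark B: refs=null B, marked=B C H J
Unmarked (collected): A D E F G I K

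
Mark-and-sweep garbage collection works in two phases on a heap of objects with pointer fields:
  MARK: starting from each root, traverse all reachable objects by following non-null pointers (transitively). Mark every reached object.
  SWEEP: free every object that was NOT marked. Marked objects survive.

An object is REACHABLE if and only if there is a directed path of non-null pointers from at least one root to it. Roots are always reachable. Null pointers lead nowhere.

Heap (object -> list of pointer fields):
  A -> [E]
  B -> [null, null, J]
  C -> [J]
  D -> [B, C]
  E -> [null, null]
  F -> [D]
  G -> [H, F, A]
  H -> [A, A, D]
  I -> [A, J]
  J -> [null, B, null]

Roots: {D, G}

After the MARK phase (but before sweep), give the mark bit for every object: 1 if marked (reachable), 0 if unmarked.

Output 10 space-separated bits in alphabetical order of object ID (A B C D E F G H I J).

Roots: D G
Mark D: refs=B C, marked=D
Mark G: refs=H F A, marked=D G
Mark B: refs=null null J, marked=B D G
Mark C: refs=J, marked=B C D G
Mark H: refs=A A D, marked=B C D G H
Mark F: refs=D, marked=B C D F G H
Mark A: refs=E, marked=A B C D F G H
Mark J: refs=null B null, marked=A B C D F G H J
Mark E: refs=null null, marked=A B C D E F G H J
Unmarked (collected): I

Answer: 1 1 1 1 1 1 1 1 0 1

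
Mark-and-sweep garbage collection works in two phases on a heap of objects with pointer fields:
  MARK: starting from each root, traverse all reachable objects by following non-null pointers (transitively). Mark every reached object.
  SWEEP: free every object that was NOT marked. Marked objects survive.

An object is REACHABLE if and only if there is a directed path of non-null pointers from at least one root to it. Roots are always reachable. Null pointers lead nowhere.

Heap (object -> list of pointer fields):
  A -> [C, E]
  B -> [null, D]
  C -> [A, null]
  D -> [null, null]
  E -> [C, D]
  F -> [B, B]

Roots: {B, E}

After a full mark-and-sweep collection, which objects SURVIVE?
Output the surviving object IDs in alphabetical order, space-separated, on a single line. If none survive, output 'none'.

Answer: A B C D E

Derivation:
Roots: B E
Mark B: refs=null D, marked=B
Mark E: refs=C D, marked=B E
Mark D: refs=null null, marked=B D E
Mark C: refs=A null, marked=B C D E
Mark A: refs=C E, marked=A B C D E
Unmarked (collected): F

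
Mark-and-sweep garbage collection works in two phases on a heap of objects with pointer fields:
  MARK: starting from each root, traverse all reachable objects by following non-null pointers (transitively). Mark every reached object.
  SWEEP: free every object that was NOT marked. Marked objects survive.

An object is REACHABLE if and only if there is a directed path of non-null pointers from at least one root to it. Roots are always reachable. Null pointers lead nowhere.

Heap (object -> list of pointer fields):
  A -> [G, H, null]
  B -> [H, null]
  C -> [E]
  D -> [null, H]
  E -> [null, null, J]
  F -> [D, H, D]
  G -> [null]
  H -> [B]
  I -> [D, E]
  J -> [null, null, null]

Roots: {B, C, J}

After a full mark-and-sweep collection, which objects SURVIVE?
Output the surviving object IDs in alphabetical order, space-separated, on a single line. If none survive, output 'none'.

Roots: B C J
Mark B: refs=H null, marked=B
Mark C: refs=E, marked=B C
Mark J: refs=null null null, marked=B C J
Mark H: refs=B, marked=B C H J
Mark E: refs=null null J, marked=B C E H J
Unmarked (collected): A D F G I

Answer: B C E H J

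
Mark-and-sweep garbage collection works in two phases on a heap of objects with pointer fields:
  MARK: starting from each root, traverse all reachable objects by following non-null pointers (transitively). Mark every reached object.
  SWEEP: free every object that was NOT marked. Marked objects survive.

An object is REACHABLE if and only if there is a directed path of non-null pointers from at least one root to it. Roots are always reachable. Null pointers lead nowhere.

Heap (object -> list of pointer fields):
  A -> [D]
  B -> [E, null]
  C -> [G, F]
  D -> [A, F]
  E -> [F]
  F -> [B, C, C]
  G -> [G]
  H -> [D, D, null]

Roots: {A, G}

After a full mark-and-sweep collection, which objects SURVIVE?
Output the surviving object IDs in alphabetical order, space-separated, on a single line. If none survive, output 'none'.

Roots: A G
Mark A: refs=D, marked=A
Mark G: refs=G, marked=A G
Mark D: refs=A F, marked=A D G
Mark F: refs=B C C, marked=A D F G
Mark B: refs=E null, marked=A B D F G
Mark C: refs=G F, marked=A B C D F G
Mark E: refs=F, marked=A B C D E F G
Unmarked (collected): H

Answer: A B C D E F G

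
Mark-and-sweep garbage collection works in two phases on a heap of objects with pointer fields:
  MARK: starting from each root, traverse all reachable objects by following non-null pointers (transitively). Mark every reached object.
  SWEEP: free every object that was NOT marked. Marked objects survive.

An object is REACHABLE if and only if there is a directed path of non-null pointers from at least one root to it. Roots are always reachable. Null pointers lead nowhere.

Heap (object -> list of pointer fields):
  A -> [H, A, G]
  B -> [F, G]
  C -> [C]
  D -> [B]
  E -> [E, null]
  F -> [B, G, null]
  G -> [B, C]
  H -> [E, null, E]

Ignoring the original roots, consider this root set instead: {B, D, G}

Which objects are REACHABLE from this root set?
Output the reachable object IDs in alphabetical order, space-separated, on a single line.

Answer: B C D F G

Derivation:
Roots: B D G
Mark B: refs=F G, marked=B
Mark D: refs=B, marked=B D
Mark G: refs=B C, marked=B D G
Mark F: refs=B G null, marked=B D F G
Mark C: refs=C, marked=B C D F G
Unmarked (collected): A E H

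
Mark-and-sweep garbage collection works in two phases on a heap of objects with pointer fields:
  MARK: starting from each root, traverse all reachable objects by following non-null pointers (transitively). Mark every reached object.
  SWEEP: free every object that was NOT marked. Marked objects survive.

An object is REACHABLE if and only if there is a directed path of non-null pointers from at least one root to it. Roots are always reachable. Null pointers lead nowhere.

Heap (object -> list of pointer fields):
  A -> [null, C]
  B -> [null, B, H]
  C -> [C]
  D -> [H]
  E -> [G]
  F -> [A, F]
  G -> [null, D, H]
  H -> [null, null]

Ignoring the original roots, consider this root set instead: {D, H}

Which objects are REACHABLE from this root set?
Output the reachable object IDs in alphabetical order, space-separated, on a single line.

Roots: D H
Mark D: refs=H, marked=D
Mark H: refs=null null, marked=D H
Unmarked (collected): A B C E F G

Answer: D H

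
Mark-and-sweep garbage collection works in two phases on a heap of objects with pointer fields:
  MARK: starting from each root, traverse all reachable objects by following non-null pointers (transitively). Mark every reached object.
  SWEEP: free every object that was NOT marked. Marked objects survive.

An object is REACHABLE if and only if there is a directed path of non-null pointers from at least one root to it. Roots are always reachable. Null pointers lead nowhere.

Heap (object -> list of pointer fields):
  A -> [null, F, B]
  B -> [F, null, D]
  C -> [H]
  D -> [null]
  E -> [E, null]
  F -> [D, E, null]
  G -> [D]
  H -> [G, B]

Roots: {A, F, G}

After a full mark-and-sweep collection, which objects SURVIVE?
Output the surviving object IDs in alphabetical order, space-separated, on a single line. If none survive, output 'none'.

Answer: A B D E F G

Derivation:
Roots: A F G
Mark A: refs=null F B, marked=A
Mark F: refs=D E null, marked=A F
Mark G: refs=D, marked=A F G
Mark B: refs=F null D, marked=A B F G
Mark D: refs=null, marked=A B D F G
Mark E: refs=E null, marked=A B D E F G
Unmarked (collected): C H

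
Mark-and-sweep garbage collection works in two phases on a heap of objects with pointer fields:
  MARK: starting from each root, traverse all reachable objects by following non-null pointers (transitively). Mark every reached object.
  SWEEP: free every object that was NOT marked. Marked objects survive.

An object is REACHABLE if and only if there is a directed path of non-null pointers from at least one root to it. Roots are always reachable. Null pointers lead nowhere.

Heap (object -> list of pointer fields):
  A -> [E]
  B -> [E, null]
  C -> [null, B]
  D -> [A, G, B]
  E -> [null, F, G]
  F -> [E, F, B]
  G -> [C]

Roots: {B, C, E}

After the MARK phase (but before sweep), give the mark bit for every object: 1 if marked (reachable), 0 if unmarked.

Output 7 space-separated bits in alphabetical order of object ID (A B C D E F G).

Roots: B C E
Mark B: refs=E null, marked=B
Mark C: refs=null B, marked=B C
Mark E: refs=null F G, marked=B C E
Mark F: refs=E F B, marked=B C E F
Mark G: refs=C, marked=B C E F G
Unmarked (collected): A D

Answer: 0 1 1 0 1 1 1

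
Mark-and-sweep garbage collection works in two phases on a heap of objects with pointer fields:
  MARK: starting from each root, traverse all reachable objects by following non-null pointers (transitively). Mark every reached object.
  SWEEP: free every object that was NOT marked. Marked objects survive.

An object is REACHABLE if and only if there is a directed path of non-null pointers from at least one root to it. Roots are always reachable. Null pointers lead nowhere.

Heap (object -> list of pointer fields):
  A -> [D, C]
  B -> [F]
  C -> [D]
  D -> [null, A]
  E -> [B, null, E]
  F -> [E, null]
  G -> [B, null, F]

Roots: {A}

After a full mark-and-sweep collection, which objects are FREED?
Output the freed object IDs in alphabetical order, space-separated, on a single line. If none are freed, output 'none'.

Roots: A
Mark A: refs=D C, marked=A
Mark D: refs=null A, marked=A D
Mark C: refs=D, marked=A C D
Unmarked (collected): B E F G

Answer: B E F G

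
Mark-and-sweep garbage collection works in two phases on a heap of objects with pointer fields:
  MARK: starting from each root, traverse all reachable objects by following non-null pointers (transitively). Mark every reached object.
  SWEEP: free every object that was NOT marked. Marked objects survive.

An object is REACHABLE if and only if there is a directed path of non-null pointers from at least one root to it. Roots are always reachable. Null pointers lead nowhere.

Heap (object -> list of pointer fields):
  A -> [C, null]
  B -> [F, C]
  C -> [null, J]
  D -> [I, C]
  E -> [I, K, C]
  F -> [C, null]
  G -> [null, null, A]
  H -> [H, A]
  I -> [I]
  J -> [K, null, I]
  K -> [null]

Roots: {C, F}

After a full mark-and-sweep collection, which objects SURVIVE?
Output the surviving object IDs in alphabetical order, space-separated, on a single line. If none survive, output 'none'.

Roots: C F
Mark C: refs=null J, marked=C
Mark F: refs=C null, marked=C F
Mark J: refs=K null I, marked=C F J
Mark K: refs=null, marked=C F J K
Mark I: refs=I, marked=C F I J K
Unmarked (collected): A B D E G H

Answer: C F I J K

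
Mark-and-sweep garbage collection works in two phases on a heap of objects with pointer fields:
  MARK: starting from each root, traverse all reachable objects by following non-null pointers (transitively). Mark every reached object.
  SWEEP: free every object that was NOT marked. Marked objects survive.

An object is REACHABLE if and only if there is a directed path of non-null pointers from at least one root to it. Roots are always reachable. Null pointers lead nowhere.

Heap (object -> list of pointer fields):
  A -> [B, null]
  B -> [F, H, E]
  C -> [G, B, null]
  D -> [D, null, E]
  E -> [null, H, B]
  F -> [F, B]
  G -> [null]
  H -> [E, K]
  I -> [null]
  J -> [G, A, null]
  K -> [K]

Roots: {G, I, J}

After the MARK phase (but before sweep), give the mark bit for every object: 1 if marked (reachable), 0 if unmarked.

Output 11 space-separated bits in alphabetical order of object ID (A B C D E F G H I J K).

Roots: G I J
Mark G: refs=null, marked=G
Mark I: refs=null, marked=G I
Mark J: refs=G A null, marked=G I J
Mark A: refs=B null, marked=A G I J
Mark B: refs=F H E, marked=A B G I J
Mark F: refs=F B, marked=A B F G I J
Mark H: refs=E K, marked=A B F G H I J
Mark E: refs=null H B, marked=A B E F G H I J
Mark K: refs=K, marked=A B E F G H I J K
Unmarked (collected): C D

Answer: 1 1 0 0 1 1 1 1 1 1 1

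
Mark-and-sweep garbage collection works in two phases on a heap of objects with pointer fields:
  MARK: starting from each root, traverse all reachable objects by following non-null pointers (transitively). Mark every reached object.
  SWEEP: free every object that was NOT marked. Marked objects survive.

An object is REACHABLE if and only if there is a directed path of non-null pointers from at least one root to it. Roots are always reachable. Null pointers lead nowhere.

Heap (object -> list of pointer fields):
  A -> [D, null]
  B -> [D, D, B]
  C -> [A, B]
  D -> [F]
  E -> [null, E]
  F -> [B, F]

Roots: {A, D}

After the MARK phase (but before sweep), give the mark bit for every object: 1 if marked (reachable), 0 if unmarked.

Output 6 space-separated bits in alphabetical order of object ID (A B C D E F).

Roots: A D
Mark A: refs=D null, marked=A
Mark D: refs=F, marked=A D
Mark F: refs=B F, marked=A D F
Mark B: refs=D D B, marked=A B D F
Unmarked (collected): C E

Answer: 1 1 0 1 0 1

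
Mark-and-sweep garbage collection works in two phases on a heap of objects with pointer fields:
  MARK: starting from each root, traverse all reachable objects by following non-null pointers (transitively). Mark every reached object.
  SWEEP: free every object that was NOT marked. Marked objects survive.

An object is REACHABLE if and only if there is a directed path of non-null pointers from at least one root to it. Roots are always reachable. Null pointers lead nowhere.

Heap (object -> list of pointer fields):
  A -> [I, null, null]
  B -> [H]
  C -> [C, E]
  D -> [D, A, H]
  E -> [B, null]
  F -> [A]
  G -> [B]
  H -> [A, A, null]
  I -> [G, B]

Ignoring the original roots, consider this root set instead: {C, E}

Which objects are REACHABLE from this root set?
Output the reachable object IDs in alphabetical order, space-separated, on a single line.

Answer: A B C E G H I

Derivation:
Roots: C E
Mark C: refs=C E, marked=C
Mark E: refs=B null, marked=C E
Mark B: refs=H, marked=B C E
Mark H: refs=A A null, marked=B C E H
Mark A: refs=I null null, marked=A B C E H
Mark I: refs=G B, marked=A B C E H I
Mark G: refs=B, marked=A B C E G H I
Unmarked (collected): D F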